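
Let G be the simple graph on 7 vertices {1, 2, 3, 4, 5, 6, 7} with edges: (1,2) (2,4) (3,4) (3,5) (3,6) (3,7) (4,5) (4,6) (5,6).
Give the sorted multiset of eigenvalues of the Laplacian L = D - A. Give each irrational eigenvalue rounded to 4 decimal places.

[0, 0.4221, 1.0738, 2.4516, 4, 4.7690, 5.2835]

With the vertex order [1, 2, 3, 4, 5, 6, 7], the degrees are [1, 2, 4, 4, 3, 3, 1], giving D = diag(1, 2, 4, 4, 3, 3, 1) and L = D - A. Diagonalising L (or applying a numerical eigensolver to the 7x7 matrix) gives the spectrum above. The single zero eigenvalue shows the graph is connected. By the matrix-tree theorem the graph has (1/7) * product of the nonzero eigenvalues = 16 spanning trees. The largest eigenvalue, 5.2835, is at most the vertex count 7.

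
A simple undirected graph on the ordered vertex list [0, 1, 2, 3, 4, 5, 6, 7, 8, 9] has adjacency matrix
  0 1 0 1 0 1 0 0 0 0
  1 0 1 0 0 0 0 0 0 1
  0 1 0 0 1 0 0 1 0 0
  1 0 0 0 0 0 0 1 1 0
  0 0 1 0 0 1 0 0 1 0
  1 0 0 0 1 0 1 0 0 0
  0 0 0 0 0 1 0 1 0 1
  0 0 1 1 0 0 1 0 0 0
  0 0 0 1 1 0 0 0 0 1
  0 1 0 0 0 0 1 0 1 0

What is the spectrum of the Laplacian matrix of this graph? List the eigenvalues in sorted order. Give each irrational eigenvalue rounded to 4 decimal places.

[0, 2, 2, 2, 2, 2, 5, 5, 5, 5]

Reading degrees in the order [0, 1, 2, 3, 4, 5, 6, 7, 8, 9] gives [3, 3, 3, 3, 3, 3, 3, 3, 3, 3]; set D = diag(3, 3, 3, 3, 3, 3, 3, 3, 3, 3) and form L = D - A. The multiplicity of 0 as a Laplacian eigenvalue equals the number of connected components. The eigenvalues sum to 30, which equals trace(L) = 2|E|.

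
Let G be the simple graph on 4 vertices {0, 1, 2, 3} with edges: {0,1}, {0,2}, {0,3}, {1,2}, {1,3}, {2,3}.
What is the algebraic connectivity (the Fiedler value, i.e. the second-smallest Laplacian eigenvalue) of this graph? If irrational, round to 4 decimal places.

4

With the vertex order [0, 1, 2, 3], the degrees are [3, 3, 3, 3], giving D = diag(3, 3, 3, 3) and L = D - A. The smallest Laplacian eigenvalue is always 0. The next one, lambda_2 = 4, measures how hard the graph is to disconnect: larger values mean better connectivity. The largest eigenvalue, 4, is at most the vertex count 4. The eigenvalues sum to 12, which equals trace(L) = 2|E|.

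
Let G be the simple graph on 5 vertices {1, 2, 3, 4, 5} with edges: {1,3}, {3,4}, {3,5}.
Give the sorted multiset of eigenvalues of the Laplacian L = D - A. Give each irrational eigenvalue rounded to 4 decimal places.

Reading degrees in the order [1, 2, 3, 4, 5] gives [1, 0, 3, 1, 1]; set D = diag(1, 0, 3, 1, 1) and form L = D - A. L is symmetric positive semidefinite, so every eigenvalue is real and nonnegative. The 2 zero eigenvalues correspond to the 2 connected components. The eigenvalues sum to 6, which equals trace(L) = 2|E|.

[0, 0, 1, 1, 4]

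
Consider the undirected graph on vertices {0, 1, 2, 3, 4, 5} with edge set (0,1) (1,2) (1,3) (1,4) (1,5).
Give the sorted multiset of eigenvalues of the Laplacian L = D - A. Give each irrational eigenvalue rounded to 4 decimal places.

With the vertex order [0, 1, 2, 3, 4, 5], the degrees are [1, 5, 1, 1, 1, 1], giving D = diag(1, 5, 1, 1, 1, 1) and L = D - A. L is symmetric positive semidefinite, so every eigenvalue is real and nonnegative. There is one zero in the spectrum, matching the 1 component.

[0, 1, 1, 1, 1, 6]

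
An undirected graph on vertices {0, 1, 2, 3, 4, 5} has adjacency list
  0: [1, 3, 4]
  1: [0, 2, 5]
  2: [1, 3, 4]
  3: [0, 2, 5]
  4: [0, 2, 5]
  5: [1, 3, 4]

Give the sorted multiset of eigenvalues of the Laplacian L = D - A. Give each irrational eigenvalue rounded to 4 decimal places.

[0, 3, 3, 3, 3, 6]

With the vertex order [0, 1, 2, 3, 4, 5], the degrees are [3, 3, 3, 3, 3, 3], giving D = diag(3, 3, 3, 3, 3, 3) and L = D - A. The multiplicity of 0 as a Laplacian eigenvalue equals the number of connected components. There is one zero in the spectrum, matching the 1 component.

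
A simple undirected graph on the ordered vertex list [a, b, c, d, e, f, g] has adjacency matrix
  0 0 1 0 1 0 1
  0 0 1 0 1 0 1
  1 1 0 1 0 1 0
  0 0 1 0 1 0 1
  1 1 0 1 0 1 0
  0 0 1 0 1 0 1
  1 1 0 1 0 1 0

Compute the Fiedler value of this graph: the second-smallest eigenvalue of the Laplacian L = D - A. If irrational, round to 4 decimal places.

With the vertex order [a, b, c, d, e, f, g], the degrees are [3, 3, 4, 3, 4, 3, 4], giving D = diag(3, 3, 4, 3, 4, 3, 4) and L = D - A. Computing the eigenvalues of L and sorting gives [0, 3, 3, 3, 4, 4, 7]. The Fiedler value lambda_2 = 3 is strictly positive, so the graph is connected. There is one zero in the spectrum, matching the 1 component.

3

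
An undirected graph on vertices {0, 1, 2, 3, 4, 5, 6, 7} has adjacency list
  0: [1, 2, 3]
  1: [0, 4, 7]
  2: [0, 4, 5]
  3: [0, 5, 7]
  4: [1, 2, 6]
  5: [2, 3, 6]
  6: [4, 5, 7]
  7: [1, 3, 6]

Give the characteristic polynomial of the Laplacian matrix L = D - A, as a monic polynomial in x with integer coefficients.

Each diagonal entry of L is the vertex degree and each off-diagonal entry is -1 where an edge is present, 0 otherwise; in the order [0, 1, 2, 3, 4, 5, 6, 7] the diagonal is [3, 3, 3, 3, 3, 3, 3, 3]. The eigenvalues of L are [0, 2, 2, 2, 4, 4, 4, 6]; the characteristic polynomial is the product of (x - lambda_i), which multiplies out to x^8 - 24x^7 + 240x^6 - 1296x^5 + 4080x^4 - 7488x^3 + 7424x^2 - 3072x. The constant term is 0 because L is singular (the all-ones vector lies in its kernel).

x^8 - 24x^7 + 240x^6 - 1296x^5 + 4080x^4 - 7488x^3 + 7424x^2 - 3072x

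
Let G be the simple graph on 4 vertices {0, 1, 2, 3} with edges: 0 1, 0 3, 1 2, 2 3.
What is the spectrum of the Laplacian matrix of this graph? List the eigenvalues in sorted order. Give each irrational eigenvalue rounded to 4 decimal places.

[0, 2, 2, 4]

With the vertex order [0, 1, 2, 3], the degrees are [2, 2, 2, 2], giving D = diag(2, 2, 2, 2) and L = D - A. The multiplicity of 0 as a Laplacian eigenvalue equals the number of connected components.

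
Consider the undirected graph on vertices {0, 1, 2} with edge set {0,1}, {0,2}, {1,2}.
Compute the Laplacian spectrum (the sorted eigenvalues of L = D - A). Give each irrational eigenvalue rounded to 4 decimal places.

[0, 3, 3]

With the vertex order [0, 1, 2], the degrees are [2, 2, 2], giving D = diag(2, 2, 2) and L = D - A. Diagonalising L (or applying a numerical eigensolver to the 3x3 matrix) gives the spectrum above. There is one zero in the spectrum, matching the 1 component.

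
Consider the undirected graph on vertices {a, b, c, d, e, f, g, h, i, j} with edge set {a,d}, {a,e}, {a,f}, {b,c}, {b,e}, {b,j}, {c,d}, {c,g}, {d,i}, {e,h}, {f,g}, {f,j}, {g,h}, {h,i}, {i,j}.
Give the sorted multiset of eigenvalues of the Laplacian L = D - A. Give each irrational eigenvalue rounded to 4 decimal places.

[0, 2, 2, 2, 2, 2, 5, 5, 5, 5]

With the vertex order [a, b, c, d, e, f, g, h, i, j], the degrees are [3, 3, 3, 3, 3, 3, 3, 3, 3, 3], giving D = diag(3, 3, 3, 3, 3, 3, 3, 3, 3, 3) and L = D - A. L is symmetric positive semidefinite, so every eigenvalue is real and nonnegative. By the matrix-tree theorem the graph has (1/10) * product of the nonzero eigenvalues = 2000 spanning trees.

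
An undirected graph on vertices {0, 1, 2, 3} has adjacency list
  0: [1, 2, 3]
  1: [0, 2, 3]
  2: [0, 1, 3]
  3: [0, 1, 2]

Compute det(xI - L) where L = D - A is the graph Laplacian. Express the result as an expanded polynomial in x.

x^4 - 12x^3 + 48x^2 - 64x

Reading degrees in the order [0, 1, 2, 3] gives [3, 3, 3, 3]; set D = diag(3, 3, 3, 3) and form L = D - A. The eigenvalues of L are [0, 4, 4, 4]; the characteristic polynomial is the product of (x - lambda_i), which multiplies out to x^4 - 12x^3 + 48x^2 - 64x. The constant term is 0 because L is singular (the all-ones vector lies in its kernel). The eigenvalues sum to 12, which equals trace(L) = 2|E|.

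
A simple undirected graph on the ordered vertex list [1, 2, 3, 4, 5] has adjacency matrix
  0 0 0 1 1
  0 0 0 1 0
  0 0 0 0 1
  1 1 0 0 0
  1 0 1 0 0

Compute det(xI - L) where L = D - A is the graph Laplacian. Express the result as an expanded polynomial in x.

x^5 - 8x^4 + 21x^3 - 20x^2 + 5x

Reading degrees in the order [1, 2, 3, 4, 5] gives [2, 1, 1, 2, 2]; set D = diag(2, 1, 1, 2, 2) and form L = D - A. L has integer entries, so p(x) = det(xI - L) has integer coefficients. Expanding the determinant yields x^5 - 8x^4 + 21x^3 - 20x^2 + 5x. Since p(0) = det(-L) = 0, x divides p(x). By the matrix-tree theorem the graph has (1/5) * product of the nonzero eigenvalues = 1 spanning tree.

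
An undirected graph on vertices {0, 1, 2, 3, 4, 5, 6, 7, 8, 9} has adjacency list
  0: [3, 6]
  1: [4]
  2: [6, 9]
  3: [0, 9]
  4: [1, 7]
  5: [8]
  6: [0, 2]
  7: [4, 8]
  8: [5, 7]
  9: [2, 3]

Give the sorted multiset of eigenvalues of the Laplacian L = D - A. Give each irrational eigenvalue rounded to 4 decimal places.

With the vertex order [0, 1, 2, 3, 4, 5, 6, 7, 8, 9], the degrees are [2, 1, 2, 2, 2, 1, 2, 2, 2, 2], giving D = diag(2, 1, 2, 2, 2, 1, 2, 2, 2, 2) and L = D - A. The multiplicity of 0 as a Laplacian eigenvalue equals the number of connected components. The 2 zero eigenvalues correspond to the 2 connected components. The largest eigenvalue, 3.6180, is at most the vertex count 10. There are 2 zeros in the spectrum, matching the 2 components.

[0, 0, 0.3820, 1.3820, 1.3820, 1.3820, 2.6180, 3.6180, 3.6180, 3.6180]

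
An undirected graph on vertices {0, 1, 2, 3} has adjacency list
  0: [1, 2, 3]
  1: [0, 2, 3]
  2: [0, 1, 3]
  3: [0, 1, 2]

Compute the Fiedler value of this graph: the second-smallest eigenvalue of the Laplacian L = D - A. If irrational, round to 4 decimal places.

Each diagonal entry of L is the vertex degree and each off-diagonal entry is -1 where an edge is present, 0 otherwise; in the order [0, 1, 2, 3] the diagonal is [3, 3, 3, 3]. The smallest Laplacian eigenvalue is always 0. The next one, lambda_2 = 4, measures how hard the graph is to disconnect: larger values mean better connectivity. By the matrix-tree theorem the graph has (1/4) * product of the nonzero eigenvalues = 16 spanning trees. The eigenvalues sum to 12, which equals trace(L) = 2|E|.

4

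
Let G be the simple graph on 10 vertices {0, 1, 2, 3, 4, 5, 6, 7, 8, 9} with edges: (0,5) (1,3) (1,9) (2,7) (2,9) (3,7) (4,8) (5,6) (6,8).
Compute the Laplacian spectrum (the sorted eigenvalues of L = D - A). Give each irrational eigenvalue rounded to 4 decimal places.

With the vertex order [0, 1, 2, 3, 4, 5, 6, 7, 8, 9], the degrees are [1, 2, 2, 2, 1, 2, 2, 2, 2, 2], giving D = diag(1, 2, 2, 2, 1, 2, 2, 2, 2, 2) and L = D - A. Since every row of L sums to 0, the all-ones vector is in the kernel and 0 is an eigenvalue. The 2 zero eigenvalues correspond to the 2 connected components. There are 2 zeros in the spectrum, matching the 2 components.

[0, 0, 0.3820, 1.3820, 1.3820, 1.3820, 2.6180, 3.6180, 3.6180, 3.6180]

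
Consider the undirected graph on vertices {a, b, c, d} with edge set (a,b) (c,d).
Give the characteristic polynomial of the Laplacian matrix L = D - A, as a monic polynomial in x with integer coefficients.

x^4 - 4x^3 + 4x^2

Each diagonal entry of L is the vertex degree and each off-diagonal entry is -1 where an edge is present, 0 otherwise; in the order [a, b, c, d] the diagonal is [1, 1, 1, 1]. The eigenvalues of L are [0, 0, 2, 2]; the characteristic polynomial is the product of (x - lambda_i), which multiplies out to x^4 - 4x^3 + 4x^2. The coefficient of x^3 equals -trace(L) = -4, matching the sum of degrees. The eigenvalues sum to 4, which equals trace(L) = 2|E|.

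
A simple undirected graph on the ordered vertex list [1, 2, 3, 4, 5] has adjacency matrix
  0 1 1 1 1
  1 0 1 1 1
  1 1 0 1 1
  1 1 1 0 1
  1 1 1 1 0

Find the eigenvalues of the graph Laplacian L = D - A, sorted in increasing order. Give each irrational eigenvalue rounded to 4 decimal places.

[0, 5, 5, 5, 5]

With the vertex order [1, 2, 3, 4, 5], the degrees are [4, 4, 4, 4, 4], giving D = diag(4, 4, 4, 4, 4) and L = D - A. Since every row of L sums to 0, the all-ones vector is in the kernel and 0 is an eigenvalue. The single zero eigenvalue shows the graph is connected. By the matrix-tree theorem the graph has (1/5) * product of the nonzero eigenvalues = 125 spanning trees. There is one zero in the spectrum, matching the 1 component.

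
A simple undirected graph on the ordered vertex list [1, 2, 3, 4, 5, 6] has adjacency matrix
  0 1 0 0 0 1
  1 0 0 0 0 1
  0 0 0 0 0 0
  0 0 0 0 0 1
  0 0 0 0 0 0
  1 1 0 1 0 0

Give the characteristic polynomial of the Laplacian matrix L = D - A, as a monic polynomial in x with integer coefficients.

Each diagonal entry of L is the vertex degree and each off-diagonal entry is -1 where an edge is present, 0 otherwise; in the order [1, 2, 3, 4, 5, 6] the diagonal is [2, 2, 0, 1, 0, 3]. Computing det(xI - L) by cofactor expansion (or equivalently via sum-over-permutations) gives x^6 - 8x^5 + 19x^4 - 12x^3. The coefficient of x^5 equals -trace(L) = -8, matching the sum of degrees. The eigenvalues sum to 8, which equals trace(L) = 2|E|. There are 3 zeros in the spectrum, matching the 3 components.

x^6 - 8x^5 + 19x^4 - 12x^3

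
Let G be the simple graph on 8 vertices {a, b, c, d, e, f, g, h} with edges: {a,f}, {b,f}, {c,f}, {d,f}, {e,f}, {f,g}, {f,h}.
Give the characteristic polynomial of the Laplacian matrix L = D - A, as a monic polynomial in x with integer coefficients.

x^8 - 14x^7 + 63x^6 - 140x^5 + 175x^4 - 126x^3 + 49x^2 - 8x

Reading degrees in the order [a, b, c, d, e, f, g, h] gives [1, 1, 1, 1, 1, 7, 1, 1]; set D = diag(1, 1, 1, 1, 1, 7, 1, 1) and form L = D - A. Computing det(xI - L) by cofactor expansion (or equivalently via sum-over-permutations) gives x^8 - 14x^7 + 63x^6 - 140x^5 + 175x^4 - 126x^3 + 49x^2 - 8x. The constant term is 0 because L is singular (the all-ones vector lies in its kernel).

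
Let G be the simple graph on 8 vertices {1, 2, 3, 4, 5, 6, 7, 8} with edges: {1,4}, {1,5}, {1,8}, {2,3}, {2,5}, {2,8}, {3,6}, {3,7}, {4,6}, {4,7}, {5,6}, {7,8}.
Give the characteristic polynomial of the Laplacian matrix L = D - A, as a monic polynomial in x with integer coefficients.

x^8 - 24x^7 + 240x^6 - 1296x^5 + 4080x^4 - 7488x^3 + 7424x^2 - 3072x

Reading degrees in the order [1, 2, 3, 4, 5, 6, 7, 8] gives [3, 3, 3, 3, 3, 3, 3, 3]; set D = diag(3, 3, 3, 3, 3, 3, 3, 3) and form L = D - A. Computing det(xI - L) by cofactor expansion (or equivalently via sum-over-permutations) gives x^8 - 24x^7 + 240x^6 - 1296x^5 + 4080x^4 - 7488x^3 + 7424x^2 - 3072x. The constant term is 0 because L is singular (the all-ones vector lies in its kernel).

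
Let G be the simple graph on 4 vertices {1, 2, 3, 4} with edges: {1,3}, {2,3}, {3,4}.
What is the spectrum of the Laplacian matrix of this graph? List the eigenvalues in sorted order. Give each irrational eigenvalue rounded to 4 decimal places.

[0, 1, 1, 4]

Reading degrees in the order [1, 2, 3, 4] gives [1, 1, 3, 1]; set D = diag(1, 1, 3, 1) and form L = D - A. Since every row of L sums to 0, the all-ones vector is in the kernel and 0 is an eigenvalue. The single zero eigenvalue shows the graph is connected.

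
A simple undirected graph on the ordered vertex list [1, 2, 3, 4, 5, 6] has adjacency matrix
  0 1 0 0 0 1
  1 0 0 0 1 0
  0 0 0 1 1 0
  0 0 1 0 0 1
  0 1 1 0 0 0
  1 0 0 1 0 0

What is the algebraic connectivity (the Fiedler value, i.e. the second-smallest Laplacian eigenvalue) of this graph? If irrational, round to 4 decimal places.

With the vertex order [1, 2, 3, 4, 5, 6], the degrees are [2, 2, 2, 2, 2, 2], giving D = diag(2, 2, 2, 2, 2, 2) and L = D - A. The smallest Laplacian eigenvalue is always 0. The next one, lambda_2 = 1, measures how hard the graph is to disconnect: larger values mean better connectivity. The eigenvalues sum to 12, which equals trace(L) = 2|E|. There is one zero in the spectrum, matching the 1 component.

1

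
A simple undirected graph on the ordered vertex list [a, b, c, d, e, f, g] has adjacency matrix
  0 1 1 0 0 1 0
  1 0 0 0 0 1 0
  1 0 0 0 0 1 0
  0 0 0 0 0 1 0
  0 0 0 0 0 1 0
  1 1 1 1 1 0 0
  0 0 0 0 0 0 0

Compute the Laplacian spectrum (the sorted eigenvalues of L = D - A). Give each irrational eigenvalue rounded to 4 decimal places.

[0, 0, 1, 1, 2, 4, 6]

With the vertex order [a, b, c, d, e, f, g], the degrees are [3, 2, 2, 1, 1, 5, 0], giving D = diag(3, 2, 2, 1, 1, 5, 0) and L = D - A. Since every row of L sums to 0, the all-ones vector is in the kernel and 0 is an eigenvalue. The 2 zero eigenvalues correspond to the 2 connected components. The eigenvalues sum to 14, which equals trace(L) = 2|E|. There are 2 zeros in the spectrum, matching the 2 components.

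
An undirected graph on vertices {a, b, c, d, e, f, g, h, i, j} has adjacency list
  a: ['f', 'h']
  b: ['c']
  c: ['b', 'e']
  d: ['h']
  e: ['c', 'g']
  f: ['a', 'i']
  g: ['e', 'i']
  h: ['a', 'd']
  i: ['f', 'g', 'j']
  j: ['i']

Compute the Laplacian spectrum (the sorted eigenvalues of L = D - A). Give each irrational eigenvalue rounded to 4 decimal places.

Reading degrees in the order [a, b, c, d, e, f, g, h, i, j] gives [2, 1, 2, 1, 2, 2, 2, 2, 3, 1]; set D = diag(2, 1, 2, 1, 2, 2, 2, 2, 3, 1) and form L = D - A. Since every row of L sums to 0, the all-ones vector is in the kernel and 0 is an eigenvalue. By the matrix-tree theorem the graph has (1/10) * product of the nonzero eigenvalues = 1 spanning tree.

[0, 0.1206, 0.3489, 1, 1, 2, 2.3473, 3.2739, 3.5321, 4.3772]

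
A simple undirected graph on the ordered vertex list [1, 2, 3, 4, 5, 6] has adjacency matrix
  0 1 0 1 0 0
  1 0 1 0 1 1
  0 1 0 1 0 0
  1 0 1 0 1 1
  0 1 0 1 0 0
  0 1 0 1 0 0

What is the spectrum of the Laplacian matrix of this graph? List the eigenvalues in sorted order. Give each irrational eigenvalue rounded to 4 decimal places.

Reading degrees in the order [1, 2, 3, 4, 5, 6] gives [2, 4, 2, 4, 2, 2]; set D = diag(2, 4, 2, 4, 2, 2) and form L = D - A. Diagonalising L (or applying a numerical eigensolver to the 6x6 matrix) gives the spectrum above. The single zero eigenvalue shows the graph is connected. By the matrix-tree theorem the graph has (1/6) * product of the nonzero eigenvalues = 32 spanning trees. The largest eigenvalue, 6, is at most the vertex count 6.

[0, 2, 2, 2, 4, 6]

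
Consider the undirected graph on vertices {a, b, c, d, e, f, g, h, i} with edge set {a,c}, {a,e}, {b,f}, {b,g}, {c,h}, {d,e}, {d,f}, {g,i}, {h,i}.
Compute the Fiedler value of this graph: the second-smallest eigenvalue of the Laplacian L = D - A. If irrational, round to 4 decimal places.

0.4679

Reading degrees in the order [a, b, c, d, e, f, g, h, i] gives [2, 2, 2, 2, 2, 2, 2, 2, 2]; set D = diag(2, 2, 2, 2, 2, 2, 2, 2, 2) and form L = D - A. The smallest Laplacian eigenvalue is always 0. The next one, lambda_2 = 0.4679, measures how hard the graph is to disconnect: larger values mean better connectivity.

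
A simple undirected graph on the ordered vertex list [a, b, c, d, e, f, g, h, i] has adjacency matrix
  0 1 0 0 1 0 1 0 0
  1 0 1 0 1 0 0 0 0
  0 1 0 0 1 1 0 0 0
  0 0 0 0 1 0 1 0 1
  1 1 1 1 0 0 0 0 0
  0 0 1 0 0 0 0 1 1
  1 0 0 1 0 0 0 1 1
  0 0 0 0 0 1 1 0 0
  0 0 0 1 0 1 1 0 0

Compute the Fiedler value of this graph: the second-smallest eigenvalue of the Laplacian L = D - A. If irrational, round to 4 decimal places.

Each diagonal entry of L is the vertex degree and each off-diagonal entry is -1 where an edge is present, 0 otherwise; in the order [a, b, c, d, e, f, g, h, i] the diagonal is [3, 3, 3, 3, 4, 3, 4, 2, 3]. The sorted Laplacian eigenvalues are [0, 1.0700, 1.7580, 2.2627, 3.3377, 4.1367, 4.4755, 5.0874, 5.8721]; the algebraic connectivity is the second entry, 1.0700.

1.0700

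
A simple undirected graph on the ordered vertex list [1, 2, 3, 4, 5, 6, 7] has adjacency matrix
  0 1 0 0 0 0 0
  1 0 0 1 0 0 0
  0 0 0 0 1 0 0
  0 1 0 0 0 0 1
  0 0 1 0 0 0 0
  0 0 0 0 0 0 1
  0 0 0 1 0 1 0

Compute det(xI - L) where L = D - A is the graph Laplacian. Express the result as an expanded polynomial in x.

x^7 - 10x^6 + 37x^5 - 62x^4 + 45x^3 - 10x^2

Reading degrees in the order [1, 2, 3, 4, 5, 6, 7] gives [1, 2, 1, 2, 1, 1, 2]; set D = diag(1, 2, 1, 2, 1, 1, 2) and form L = D - A. L has integer entries, so p(x) = det(xI - L) has integer coefficients. Expanding the determinant yields x^7 - 10x^6 + 37x^5 - 62x^4 + 45x^3 - 10x^2. Since p(0) = det(-L) = 0, x divides p(x). There are 2 zeros in the spectrum, matching the 2 components.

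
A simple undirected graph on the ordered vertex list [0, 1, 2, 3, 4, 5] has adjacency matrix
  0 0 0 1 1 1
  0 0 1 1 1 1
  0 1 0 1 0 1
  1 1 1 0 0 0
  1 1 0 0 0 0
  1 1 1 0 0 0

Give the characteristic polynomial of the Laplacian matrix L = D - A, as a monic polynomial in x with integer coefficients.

x^6 - 18x^5 + 125x^4 - 418x^3 + 672x^2 - 414x

With the vertex order [0, 1, 2, 3, 4, 5], the degrees are [3, 4, 3, 3, 2, 3], giving D = diag(3, 4, 3, 3, 2, 3) and L = D - A. Computing det(xI - L) by cofactor expansion (or equivalently via sum-over-permutations) gives x^6 - 18x^5 + 125x^4 - 418x^3 + 672x^2 - 414x. The constant term is 0 because L is singular (the all-ones vector lies in its kernel). The largest eigenvalue, 5.6751, is at most the vertex count 6.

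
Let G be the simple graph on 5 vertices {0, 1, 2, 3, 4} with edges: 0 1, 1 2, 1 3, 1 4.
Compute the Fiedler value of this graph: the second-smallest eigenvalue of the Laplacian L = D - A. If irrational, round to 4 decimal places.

Reading degrees in the order [0, 1, 2, 3, 4] gives [1, 4, 1, 1, 1]; set D = diag(1, 4, 1, 1, 1) and form L = D - A. The smallest Laplacian eigenvalue is always 0. The next one, lambda_2 = 1, measures how hard the graph is to disconnect: larger values mean better connectivity. The largest eigenvalue, 5, is at most the vertex count 5.

1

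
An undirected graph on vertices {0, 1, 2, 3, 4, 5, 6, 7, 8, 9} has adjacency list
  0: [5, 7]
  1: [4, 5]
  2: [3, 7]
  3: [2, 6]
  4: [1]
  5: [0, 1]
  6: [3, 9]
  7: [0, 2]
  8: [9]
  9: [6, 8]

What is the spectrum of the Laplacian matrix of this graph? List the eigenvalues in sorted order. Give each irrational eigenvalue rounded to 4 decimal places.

[0, 0.0979, 0.3820, 0.8244, 1.3820, 2, 2.6180, 3.1756, 3.6180, 3.9021]

Reading degrees in the order [0, 1, 2, 3, 4, 5, 6, 7, 8, 9] gives [2, 2, 2, 2, 1, 2, 2, 2, 1, 2]; set D = diag(2, 2, 2, 2, 1, 2, 2, 2, 1, 2) and form L = D - A. L is symmetric positive semidefinite, so every eigenvalue is real and nonnegative. There is one zero in the spectrum, matching the 1 component. The eigenvalues sum to 18, which equals trace(L) = 2|E|.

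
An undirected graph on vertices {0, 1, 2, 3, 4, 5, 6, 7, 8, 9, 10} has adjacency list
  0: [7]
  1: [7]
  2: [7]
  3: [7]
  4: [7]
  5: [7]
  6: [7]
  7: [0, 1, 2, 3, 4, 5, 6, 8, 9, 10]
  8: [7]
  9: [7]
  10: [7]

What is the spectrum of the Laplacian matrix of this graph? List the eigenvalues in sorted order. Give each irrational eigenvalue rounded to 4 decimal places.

Reading degrees in the order [0, 1, 2, 3, 4, 5, 6, 7, 8, 9, 10] gives [1, 1, 1, 1, 1, 1, 1, 10, 1, 1, 1]; set D = diag(1, 1, 1, 1, 1, 1, 1, 10, 1, 1, 1) and form L = D - A. The multiplicity of 0 as a Laplacian eigenvalue equals the number of connected components. There is one zero in the spectrum, matching the 1 component.

[0, 1, 1, 1, 1, 1, 1, 1, 1, 1, 11]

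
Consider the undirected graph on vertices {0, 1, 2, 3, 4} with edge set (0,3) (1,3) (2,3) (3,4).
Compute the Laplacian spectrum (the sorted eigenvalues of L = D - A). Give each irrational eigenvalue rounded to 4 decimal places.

With the vertex order [0, 1, 2, 3, 4], the degrees are [1, 1, 1, 4, 1], giving D = diag(1, 1, 1, 4, 1) and L = D - A. L is symmetric positive semidefinite, so every eigenvalue is real and nonnegative. By the matrix-tree theorem the graph has (1/5) * product of the nonzero eigenvalues = 1 spanning tree.

[0, 1, 1, 1, 5]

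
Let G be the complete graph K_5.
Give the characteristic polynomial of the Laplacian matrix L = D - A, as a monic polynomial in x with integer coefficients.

x^5 - 20x^4 + 150x^3 - 500x^2 + 625x

The graph has 5 vertices and degree multiset [4, 4, 4, 4, 4]; D is the diagonal matrix of degrees and L = D - A. Computing det(xI - L) by cofactor expansion (or equivalently via sum-over-permutations) gives x^5 - 20x^4 + 150x^3 - 500x^2 + 625x. The constant term is 0 because L is singular (the all-ones vector lies in its kernel). By the matrix-tree theorem the graph has (1/5) * product of the nonzero eigenvalues = 125 spanning trees. The eigenvalues sum to 20, which equals trace(L) = 2|E|.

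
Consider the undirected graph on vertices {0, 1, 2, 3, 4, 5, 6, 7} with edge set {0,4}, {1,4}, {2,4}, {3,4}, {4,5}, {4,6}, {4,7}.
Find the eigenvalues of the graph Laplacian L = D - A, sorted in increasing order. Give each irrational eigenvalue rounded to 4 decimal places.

[0, 1, 1, 1, 1, 1, 1, 8]

Each diagonal entry of L is the vertex degree and each off-diagonal entry is -1 where an edge is present, 0 otherwise; in the order [0, 1, 2, 3, 4, 5, 6, 7] the diagonal is [1, 1, 1, 1, 7, 1, 1, 1]. Diagonalising L (or applying a numerical eigensolver to the 8x8 matrix) gives the spectrum above. The eigenvalues sum to 14, which equals trace(L) = 2|E|.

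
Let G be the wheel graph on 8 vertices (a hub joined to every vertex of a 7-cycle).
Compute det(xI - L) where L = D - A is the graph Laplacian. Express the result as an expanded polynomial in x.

x^8 - 28x^7 + 322x^6 - 1974x^5 + 6965x^4 - 14126x^3 + 15225x^2 - 6728x

The graph has 8 vertices and degree multiset [7, 3, 3, 3, 3, 3, 3, 3]; D is the diagonal matrix of degrees and L = D - A. Computing det(xI - L) by cofactor expansion (or equivalently via sum-over-permutations) gives x^8 - 28x^7 + 322x^6 - 1974x^5 + 6965x^4 - 14126x^3 + 15225x^2 - 6728x. The coefficient of x^7 equals -trace(L) = -28, matching the sum of degrees. The eigenvalues sum to 28, which equals trace(L) = 2|E|. The largest eigenvalue, 8, is at most the vertex count 8.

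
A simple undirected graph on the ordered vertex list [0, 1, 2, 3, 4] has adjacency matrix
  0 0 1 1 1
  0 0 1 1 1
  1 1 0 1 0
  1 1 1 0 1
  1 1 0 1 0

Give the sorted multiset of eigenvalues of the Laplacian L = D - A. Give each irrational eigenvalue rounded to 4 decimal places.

Reading degrees in the order [0, 1, 2, 3, 4] gives [3, 3, 3, 4, 3]; set D = diag(3, 3, 3, 4, 3) and form L = D - A. Diagonalising L (or applying a numerical eigensolver to the 5x5 matrix) gives the spectrum above. The single zero eigenvalue shows the graph is connected. The eigenvalues sum to 16, which equals trace(L) = 2|E|. By the matrix-tree theorem the graph has (1/5) * product of the nonzero eigenvalues = 45 spanning trees.

[0, 3, 3, 5, 5]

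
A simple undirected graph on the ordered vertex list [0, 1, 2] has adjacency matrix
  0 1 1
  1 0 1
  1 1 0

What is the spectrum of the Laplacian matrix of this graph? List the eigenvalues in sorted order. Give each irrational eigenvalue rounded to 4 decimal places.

Reading degrees in the order [0, 1, 2] gives [2, 2, 2]; set D = diag(2, 2, 2) and form L = D - A. Diagonalising L (or applying a numerical eigensolver to the 3x3 matrix) gives the spectrum above. The single zero eigenvalue shows the graph is connected. There is one zero in the spectrum, matching the 1 component. The eigenvalues sum to 6, which equals trace(L) = 2|E|.

[0, 3, 3]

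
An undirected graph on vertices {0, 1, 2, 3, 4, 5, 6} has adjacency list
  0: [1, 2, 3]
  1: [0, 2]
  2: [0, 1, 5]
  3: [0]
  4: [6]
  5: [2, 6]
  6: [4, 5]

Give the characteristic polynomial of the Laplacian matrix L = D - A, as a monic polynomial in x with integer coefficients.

With the vertex order [0, 1, 2, 3, 4, 5, 6], the degrees are [3, 2, 3, 1, 1, 2, 2], giving D = diag(3, 2, 3, 1, 1, 2, 2) and L = D - A. Computing det(xI - L) by cofactor expansion (or equivalently via sum-over-permutations) gives x^7 - 14x^6 + 75x^5 - 192x^4 + 239x^3 - 130x^2 + 21x. Since p(0) = det(-L) = 0, x divides p(x). The largest eigenvalue, 4.4142, is at most the vertex count 7.

x^7 - 14x^6 + 75x^5 - 192x^4 + 239x^3 - 130x^2 + 21x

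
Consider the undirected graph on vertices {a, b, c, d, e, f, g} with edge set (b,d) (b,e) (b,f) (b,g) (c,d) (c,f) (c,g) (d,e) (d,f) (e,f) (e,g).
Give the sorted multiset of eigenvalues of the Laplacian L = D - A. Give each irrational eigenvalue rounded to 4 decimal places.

[0, 0, 3, 3, 5, 5, 6]

Each diagonal entry of L is the vertex degree and each off-diagonal entry is -1 where an edge is present, 0 otherwise; in the order [a, b, c, d, e, f, g] the diagonal is [0, 4, 3, 4, 4, 4, 3]. The multiplicity of 0 as a Laplacian eigenvalue equals the number of connected components. The 2 zero eigenvalues correspond to the 2 connected components. The largest eigenvalue, 6, is at most the vertex count 7. There are 2 zeros in the spectrum, matching the 2 components.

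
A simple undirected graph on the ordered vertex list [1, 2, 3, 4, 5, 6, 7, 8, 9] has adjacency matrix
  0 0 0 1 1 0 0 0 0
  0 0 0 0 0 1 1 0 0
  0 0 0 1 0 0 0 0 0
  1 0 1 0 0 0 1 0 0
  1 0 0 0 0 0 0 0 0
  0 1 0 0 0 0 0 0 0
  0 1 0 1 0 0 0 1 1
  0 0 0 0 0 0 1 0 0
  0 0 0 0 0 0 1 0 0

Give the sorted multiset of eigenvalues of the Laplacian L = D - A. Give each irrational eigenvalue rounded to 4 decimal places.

With the vertex order [1, 2, 3, 4, 5, 6, 7, 8, 9], the degrees are [2, 2, 1, 3, 1, 1, 4, 1, 1], giving D = diag(2, 2, 1, 3, 1, 1, 4, 1, 1) and L = D - A. The multiplicity of 0 as a Laplacian eigenvalue equals the number of connected components. The single zero eigenvalue shows the graph is connected.

[0, 0.2427, 0.5371, 0.6893, 1, 2.1297, 2.4166, 3.6434, 5.3411]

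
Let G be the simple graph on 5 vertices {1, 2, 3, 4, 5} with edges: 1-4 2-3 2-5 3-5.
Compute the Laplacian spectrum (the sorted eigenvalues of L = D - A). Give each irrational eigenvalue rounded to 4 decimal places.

Reading degrees in the order [1, 2, 3, 4, 5] gives [1, 2, 2, 1, 2]; set D = diag(1, 2, 2, 1, 2) and form L = D - A. Since every row of L sums to 0, the all-ones vector is in the kernel and 0 is an eigenvalue. The 2 zero eigenvalues correspond to the 2 connected components. The largest eigenvalue, 3, is at most the vertex count 5.

[0, 0, 2, 3, 3]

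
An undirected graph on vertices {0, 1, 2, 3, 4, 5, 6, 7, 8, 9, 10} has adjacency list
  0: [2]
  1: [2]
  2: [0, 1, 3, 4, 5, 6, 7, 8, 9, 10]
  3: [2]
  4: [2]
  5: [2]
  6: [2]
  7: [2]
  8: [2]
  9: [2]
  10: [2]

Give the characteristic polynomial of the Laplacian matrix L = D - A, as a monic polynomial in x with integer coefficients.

Each diagonal entry of L is the vertex degree and each off-diagonal entry is -1 where an edge is present, 0 otherwise; in the order [0, 1, 2, 3, 4, 5, 6, 7, 8, 9, 10] the diagonal is [1, 1, 10, 1, 1, 1, 1, 1, 1, 1, 1]. L has integer entries, so p(x) = det(xI - L) has integer coefficients. Expanding the determinant yields x^11 - 20x^10 + 135x^9 - 480x^8 + 1050x^7 - 1512x^6 + 1470x^5 - 960x^4 + 405x^3 - 100x^2 + 11x. The coefficient of x^10 equals -trace(L) = -20, matching the sum of degrees.

x^11 - 20x^10 + 135x^9 - 480x^8 + 1050x^7 - 1512x^6 + 1470x^5 - 960x^4 + 405x^3 - 100x^2 + 11x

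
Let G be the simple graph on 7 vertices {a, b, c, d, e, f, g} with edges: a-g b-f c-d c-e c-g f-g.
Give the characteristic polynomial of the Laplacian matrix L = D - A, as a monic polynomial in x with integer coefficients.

With the vertex order [a, b, c, d, e, f, g], the degrees are [1, 1, 3, 1, 1, 2, 3], giving D = diag(1, 1, 3, 1, 1, 2, 3) and L = D - A. Computing det(xI - L) by cofactor expansion (or equivalently via sum-over-permutations) gives x^7 - 12x^6 + 53x^5 - 108x^4 + 105x^3 - 46x^2 + 7x. Since p(0) = det(-L) = 0, x divides p(x). By the matrix-tree theorem the graph has (1/7) * product of the nonzero eigenvalues = 1 spanning tree.

x^7 - 12x^6 + 53x^5 - 108x^4 + 105x^3 - 46x^2 + 7x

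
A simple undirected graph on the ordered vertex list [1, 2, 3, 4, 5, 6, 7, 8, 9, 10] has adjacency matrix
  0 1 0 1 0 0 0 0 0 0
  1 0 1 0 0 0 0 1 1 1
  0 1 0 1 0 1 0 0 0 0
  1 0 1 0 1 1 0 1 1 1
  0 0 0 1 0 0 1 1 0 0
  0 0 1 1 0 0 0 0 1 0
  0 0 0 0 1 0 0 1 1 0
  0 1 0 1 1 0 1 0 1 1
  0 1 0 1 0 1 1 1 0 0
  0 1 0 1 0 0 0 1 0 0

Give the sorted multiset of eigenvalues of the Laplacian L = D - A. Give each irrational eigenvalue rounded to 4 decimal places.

Each diagonal entry of L is the vertex degree and each off-diagonal entry is -1 where an edge is present, 0 otherwise; in the order [1, 2, 3, 4, 5, 6, 7, 8, 9, 10] the diagonal is [2, 5, 3, 7, 3, 3, 3, 6, 5, 3]. The multiplicity of 0 as a Laplacian eigenvalue equals the number of connected components. The single zero eigenvalue shows the graph is connected. The eigenvalues sum to 40, which equals trace(L) = 2|E|.

[0, 1.5868, 1.9183, 2.5618, 3.4915, 3.7594, 4.8827, 6.2278, 7.0613, 8.5105]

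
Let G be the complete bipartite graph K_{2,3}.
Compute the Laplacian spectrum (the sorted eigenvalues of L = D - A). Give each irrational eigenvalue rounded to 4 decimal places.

[0, 2, 2, 3, 5]

The graph has 5 vertices and degree multiset [3, 3, 2, 2, 2]; D is the diagonal matrix of degrees and L = D - A. L is symmetric positive semidefinite, so every eigenvalue is real and nonnegative. The single zero eigenvalue shows the graph is connected. By the matrix-tree theorem the graph has (1/5) * product of the nonzero eigenvalues = 12 spanning trees.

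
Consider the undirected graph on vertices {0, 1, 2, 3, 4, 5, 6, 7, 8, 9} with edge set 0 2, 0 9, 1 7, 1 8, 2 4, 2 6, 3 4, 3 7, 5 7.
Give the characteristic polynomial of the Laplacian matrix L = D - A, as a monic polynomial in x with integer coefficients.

Each diagonal entry of L is the vertex degree and each off-diagonal entry is -1 where an edge is present, 0 otherwise; in the order [0, 1, 2, 3, 4, 5, 6, 7, 8, 9] the diagonal is [2, 2, 3, 2, 2, 1, 1, 3, 1, 1]. Computing det(xI - L) by cofactor expansion (or equivalently via sum-over-permutations) gives x^10 - 18x^9 + 134x^8 - 536x^7 + 1254x^6 - 1752x^5 + 1434x^4 - 648x^3 + 141x^2 - 10x. The coefficient of x^9 equals -trace(L) = -18, matching the sum of degrees.

x^10 - 18x^9 + 134x^8 - 536x^7 + 1254x^6 - 1752x^5 + 1434x^4 - 648x^3 + 141x^2 - 10x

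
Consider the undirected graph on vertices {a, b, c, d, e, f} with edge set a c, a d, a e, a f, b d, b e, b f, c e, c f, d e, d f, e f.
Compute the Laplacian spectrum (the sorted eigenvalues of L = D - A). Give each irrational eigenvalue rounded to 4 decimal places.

With the vertex order [a, b, c, d, e, f], the degrees are [4, 3, 3, 4, 5, 5], giving D = diag(4, 3, 3, 4, 5, 5) and L = D - A. Since every row of L sums to 0, the all-ones vector is in the kernel and 0 is an eigenvalue. The single zero eigenvalue shows the graph is connected.

[0, 2.5858, 4, 5.4142, 6, 6]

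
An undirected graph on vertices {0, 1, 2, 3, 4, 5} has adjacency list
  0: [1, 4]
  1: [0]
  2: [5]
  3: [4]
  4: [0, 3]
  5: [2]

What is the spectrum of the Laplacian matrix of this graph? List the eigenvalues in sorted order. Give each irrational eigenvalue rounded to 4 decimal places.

[0, 0, 0.5858, 2, 2, 3.4142]

Each diagonal entry of L is the vertex degree and each off-diagonal entry is -1 where an edge is present, 0 otherwise; in the order [0, 1, 2, 3, 4, 5] the diagonal is [2, 1, 1, 1, 2, 1]. L is symmetric positive semidefinite, so every eigenvalue is real and nonnegative. The 2 zero eigenvalues correspond to the 2 connected components. The largest eigenvalue, 3.4142, is at most the vertex count 6. The eigenvalues sum to 8, which equals trace(L) = 2|E|.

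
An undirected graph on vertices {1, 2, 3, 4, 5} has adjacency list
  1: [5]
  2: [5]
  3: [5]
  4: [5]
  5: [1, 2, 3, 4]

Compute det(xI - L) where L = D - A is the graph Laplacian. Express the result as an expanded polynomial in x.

With the vertex order [1, 2, 3, 4, 5], the degrees are [1, 1, 1, 1, 4], giving D = diag(1, 1, 1, 1, 4) and L = D - A. Computing det(xI - L) by cofactor expansion (or equivalently via sum-over-permutations) gives x^5 - 8x^4 + 18x^3 - 16x^2 + 5x. The constant term is 0 because L is singular (the all-ones vector lies in its kernel). The largest eigenvalue, 5, is at most the vertex count 5.

x^5 - 8x^4 + 18x^3 - 16x^2 + 5x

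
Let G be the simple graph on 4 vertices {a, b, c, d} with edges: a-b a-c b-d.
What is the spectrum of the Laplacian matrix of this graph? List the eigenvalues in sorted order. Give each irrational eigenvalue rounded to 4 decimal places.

With the vertex order [a, b, c, d], the degrees are [2, 2, 1, 1], giving D = diag(2, 2, 1, 1) and L = D - A. Diagonalising L (or applying a numerical eigensolver to the 4x4 matrix) gives the spectrum above. The single zero eigenvalue shows the graph is connected. The eigenvalues sum to 6, which equals trace(L) = 2|E|.

[0, 0.5858, 2, 3.4142]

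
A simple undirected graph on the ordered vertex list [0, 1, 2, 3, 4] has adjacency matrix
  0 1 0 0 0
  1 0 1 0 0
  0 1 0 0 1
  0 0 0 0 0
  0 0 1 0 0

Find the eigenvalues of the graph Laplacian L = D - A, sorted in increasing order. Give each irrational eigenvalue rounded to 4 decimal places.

With the vertex order [0, 1, 2, 3, 4], the degrees are [1, 2, 2, 0, 1], giving D = diag(1, 2, 2, 0, 1) and L = D - A. Since every row of L sums to 0, the all-ones vector is in the kernel and 0 is an eigenvalue. The 2 zero eigenvalues correspond to the 2 connected components. The largest eigenvalue, 3.4142, is at most the vertex count 5.

[0, 0, 0.5858, 2, 3.4142]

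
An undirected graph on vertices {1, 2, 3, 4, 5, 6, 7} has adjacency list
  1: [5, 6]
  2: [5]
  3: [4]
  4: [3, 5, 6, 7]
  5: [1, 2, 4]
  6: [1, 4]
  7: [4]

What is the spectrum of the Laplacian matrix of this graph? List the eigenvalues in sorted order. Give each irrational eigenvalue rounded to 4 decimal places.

With the vertex order [1, 2, 3, 4, 5, 6, 7], the degrees are [2, 1, 1, 4, 3, 2, 1], giving D = diag(2, 1, 1, 4, 3, 2, 1) and L = D - A. Since every row of L sums to 0, the all-ones vector is in the kernel and 0 is an eigenvalue. The single zero eigenvalue shows the graph is connected. There is one zero in the spectrum, matching the 1 component.

[0, 0.5858, 1, 1, 2.5858, 3.4142, 5.4142]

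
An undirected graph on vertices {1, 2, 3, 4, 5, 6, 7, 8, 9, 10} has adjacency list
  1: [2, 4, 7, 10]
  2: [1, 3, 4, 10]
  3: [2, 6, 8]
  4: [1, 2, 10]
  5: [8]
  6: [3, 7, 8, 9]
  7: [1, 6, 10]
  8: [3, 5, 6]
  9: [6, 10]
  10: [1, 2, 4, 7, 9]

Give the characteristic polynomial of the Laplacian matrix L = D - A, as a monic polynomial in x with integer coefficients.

x^10 - 32x^9 + 439x^8 - 3372x^7 + 15884x^6 - 47222x^5 + 87724x^4 - 96840x^3 + 56368x^2 - 12600x

Each diagonal entry of L is the vertex degree and each off-diagonal entry is -1 where an edge is present, 0 otherwise; in the order [1, 2, 3, 4, 5, 6, 7, 8, 9, 10] the diagonal is [4, 4, 3, 3, 1, 4, 3, 3, 2, 5]. L has integer entries, so p(x) = det(xI - L) has integer coefficients. Expanding the determinant yields x^10 - 32x^9 + 439x^8 - 3372x^7 + 15884x^6 - 47222x^5 + 87724x^4 - 96840x^3 + 56368x^2 - 12600x. The constant term is 0 because L is singular (the all-ones vector lies in its kernel). There is one zero in the spectrum, matching the 1 component. The largest eigenvalue, 6.2909, is at most the vertex count 10.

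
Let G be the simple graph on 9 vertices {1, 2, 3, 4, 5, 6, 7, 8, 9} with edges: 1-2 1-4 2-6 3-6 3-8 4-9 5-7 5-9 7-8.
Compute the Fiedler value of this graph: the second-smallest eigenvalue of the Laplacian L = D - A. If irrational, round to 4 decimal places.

Reading degrees in the order [1, 2, 3, 4, 5, 6, 7, 8, 9] gives [2, 2, 2, 2, 2, 2, 2, 2, 2]; set D = diag(2, 2, 2, 2, 2, 2, 2, 2, 2) and form L = D - A. The sorted Laplacian eigenvalues are [0, 0.4679, 0.4679, 1.6527, 1.6527, 3, 3, 3.8794, 3.8794]; the algebraic connectivity is the second entry, 0.4679. The eigenvalues sum to 18, which equals trace(L) = 2|E|.

0.4679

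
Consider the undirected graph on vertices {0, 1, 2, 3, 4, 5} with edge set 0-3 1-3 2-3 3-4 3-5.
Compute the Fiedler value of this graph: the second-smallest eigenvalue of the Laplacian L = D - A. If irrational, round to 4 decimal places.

Reading degrees in the order [0, 1, 2, 3, 4, 5] gives [1, 1, 1, 5, 1, 1]; set D = diag(1, 1, 1, 5, 1, 1) and form L = D - A. Computing the eigenvalues of L and sorting gives [0, 1, 1, 1, 1, 6]. The Fiedler value lambda_2 = 1 is strictly positive, so the graph is connected. The eigenvalues sum to 10, which equals trace(L) = 2|E|.

1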